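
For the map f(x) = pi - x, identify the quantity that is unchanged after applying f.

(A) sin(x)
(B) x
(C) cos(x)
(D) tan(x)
A

For f(x) = pi - x:
sin(pi - x) = sin(x), so sine is invariant under this transformation.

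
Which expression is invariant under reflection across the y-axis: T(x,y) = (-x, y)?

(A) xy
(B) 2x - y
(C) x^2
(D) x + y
C

The map is reflection across the y-axis: T(x,y) = (-x, y).
Substitute the transformed coordinates into each option and compare with the original:
(A) xy  ->  (-x)(y) = -xy   [differs from xy: not invariant]
(B) 2x - y  ->  2(-x) - (y) = -2x - y   [differs from 2x - y: not invariant]
(C) x^2  ->  (-x)^2 = x^2   [equals x^2: invariant]
(D) x + y  ->  (-x) + (y) = -x + y   [differs from x + y: not invariant]

Only option (C), x^2, is unchanged by the transformation.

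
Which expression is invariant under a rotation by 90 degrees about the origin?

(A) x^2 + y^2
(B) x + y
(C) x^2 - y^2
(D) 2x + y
A

A rotation by 90 degrees sends (x, y) to (-y, x).
Substitute the transformed coordinates into each option and compare with the original:
(A) x^2 + y^2  ->  (-y)^2 + (x)^2 = x^2 + y^2   [equals x^2 + y^2: invariant]
(B) x + y  ->  (-y) + (x) = x - y   [differs from x + y: not invariant]
(C) x^2 - y^2  ->  (-y)^2 - (x)^2 = -x^2 + y^2   [differs from x^2 - y^2: not invariant]
(D) 2x + y  ->  2(-y) + (x) = x - 2y   [differs from 2x + y: not invariant]

Only option (A), x^2 + y^2, is unchanged by the transformation.
Geometrically, x^2 + y^2 is the squared distance from the origin, which every rotation about the origin preserves.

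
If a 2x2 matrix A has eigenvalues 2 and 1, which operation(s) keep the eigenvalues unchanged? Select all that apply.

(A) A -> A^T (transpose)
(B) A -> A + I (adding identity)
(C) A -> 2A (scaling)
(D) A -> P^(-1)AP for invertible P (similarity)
A and D

Eigenvalues are preserved by:
1. Similarity transformations: A -> P^(-1)AP (same characteristic polynomial)
2. Transpose: A^T has the same eigenvalues as A

Eigenvalues are NOT preserved by:
- Adding identity: eigenvalues become 2+1, 1+1
- Scaling: eigenvalues become 4, 2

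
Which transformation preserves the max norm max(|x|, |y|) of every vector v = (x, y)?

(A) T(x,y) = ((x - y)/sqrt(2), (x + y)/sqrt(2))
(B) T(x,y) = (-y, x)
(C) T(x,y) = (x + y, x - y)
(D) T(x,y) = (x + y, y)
B

A transformation preserves a norm if ||T(v)|| = ||v|| for every v; a single vector where the norm changes rules an option out.

(A) T(x,y) = ((x - y)/sqrt(2), (x + y)/sqrt(2)): v = (1, 0) has norm max(|1|, |0|) = 1, but T(v) = (sqrt(2)/2, sqrt(2)/2) has norm sqrt(2)/2 -- not preserved.
(B) T(x,y) = (-y, x): preserves the norm -- it only permutes the coordinates and/or flips signs, which leaves max(|x|, |y|) unchanged.
(C) T(x,y) = (x + y, x - y): v = (1, 1) has norm max(|1|, |1|) = 1, but T(v) = (2, 0) has norm 2 -- not preserved.
(D) T(x,y) = (x + y, y): v = (1, 1) has norm max(|1|, |1|) = 1, but T(v) = (2, 1) has norm 2 -- not preserved.

Therefore the answer is (B).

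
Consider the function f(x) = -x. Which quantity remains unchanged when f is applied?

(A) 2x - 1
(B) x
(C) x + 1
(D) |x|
D

For f(x) = -x:
Applying f replaces x by -x. Since |-x| = |x|, the absolute value is unchanged by f, whereas x -> -x, 2x - 1 -> -2x - 1 and x + 1 -> -x + 1 all change.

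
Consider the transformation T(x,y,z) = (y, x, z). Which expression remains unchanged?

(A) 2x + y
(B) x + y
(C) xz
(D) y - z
B

Apply T(x,y,z) = (y, x, z) to each option, i.e. replace (x, y, z) by the transformed coordinates.
Substitute the transformed coordinates into each option and compare with the original:
(A) 2x + y  ->  2(y) + (x) = x + 2y   [differs from 2x + y: not invariant]
(B) x + y  ->  (y) + (x) = x + y   [equals x + y: invariant]
(C) xz  ->  (y)(z) = yz   [differs from xz: not invariant]
(D) y - z  ->  (x) - (z) = x - z   [differs from y - z: not invariant]

Only option (B), x + y, is unchanged by the transformation.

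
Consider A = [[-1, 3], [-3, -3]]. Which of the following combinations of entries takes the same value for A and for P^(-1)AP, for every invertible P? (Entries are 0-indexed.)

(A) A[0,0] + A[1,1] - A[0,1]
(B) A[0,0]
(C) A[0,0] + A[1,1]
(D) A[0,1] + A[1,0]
C

A[0,0] + A[1,1] is the trace of A. By the cyclic property of the trace, tr(P^(-1)AP) = tr(APP^(-1)) = tr(A), so it is the same for every matrix similar to A.

The other combinations are not similarity invariants. For example, take P = [[1, 1], [1, 2]] (det P = 1), so P^(-1) = [[2, -1], [-1, 1]] and
B = P^(-1)AP = [[10, 19], [-8, -14]].
Evaluating each option on A and on B:
(A) A[0,0] + A[1,1] - A[0,1]: -7 for A, -23 for B -> changes
(B) A[0,0]: -1 for A, 10 for B -> changes
(C) A[0,0] + A[1,1]: -4 for A, -4 for B -> unchanged
(D) A[0,1] + A[1,0]: 0 for A, 11 for B -> changes

Only (C) A[0,0] + A[1,1] = -4 survives (and it does so for every P, not just this one), so it is the invariant.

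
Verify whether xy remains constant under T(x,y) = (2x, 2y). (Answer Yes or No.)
No

Substitute T(x,y) = (2x, 2y) into the expression and compare with the original.

Original: xy
After applying T: (2x)(2y) = 4xy

This differs from the original xy (difference: 3xy), so the expression is NOT invariant.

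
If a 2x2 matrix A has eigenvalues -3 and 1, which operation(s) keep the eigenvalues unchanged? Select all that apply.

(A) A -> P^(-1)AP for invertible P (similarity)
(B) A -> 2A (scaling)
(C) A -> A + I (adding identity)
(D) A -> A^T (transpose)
A and D

Eigenvalues are preserved by:
1. Similarity transformations: A -> P^(-1)AP (same characteristic polynomial)
2. Transpose: A^T has the same eigenvalues as A

Eigenvalues are NOT preserved by:
- Adding identity: eigenvalues become -3+1, 1+1
- Scaling: eigenvalues become -6, 2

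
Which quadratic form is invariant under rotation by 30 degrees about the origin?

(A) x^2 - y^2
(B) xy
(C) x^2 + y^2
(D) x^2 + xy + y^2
C

Rotation by 30 degrees sends (x, y) to (sqrt(3)x/2 - y/2, x/2 + sqrt(3)y/2).
Substitute the transformed coordinates into each option and compare with the original:
(A) x^2 - y^2  ->  (sqrt(3)x/2 - y/2)^2 - (x/2 + sqrt(3)y/2)^2 = x^2/2 - sqrt(3)xy - y^2/2   [differs from x^2 - y^2: not invariant]
(B) xy  ->  (sqrt(3)x/2 - y/2)(x/2 + sqrt(3)y/2) = sqrt(3)x^2/4 + xy/2 - sqrt(3)y^2/4   [differs from xy: not invariant]
(C) x^2 + y^2  ->  (sqrt(3)x/2 - y/2)^2 + (x/2 + sqrt(3)y/2)^2 = x^2 + y^2   [equals x^2 + y^2: invariant]
(D) x^2 + xy + y^2  ->  (sqrt(3)x/2 - y/2)^2 + (sqrt(3)x/2 - y/2)(x/2 + sqrt(3)y/2) + (x/2 + sqrt(3)y/2)^2 = sqrt(3)x^2/4 + x^2 + xy/2 - sqrt(3)y^2/4 + y^2   [differs from x^2 + xy + y^2: not invariant]

Only option (C), x^2 + y^2, is unchanged by the transformation.
x^2 + y^2 is the squared distance from the origin, which rotations preserve.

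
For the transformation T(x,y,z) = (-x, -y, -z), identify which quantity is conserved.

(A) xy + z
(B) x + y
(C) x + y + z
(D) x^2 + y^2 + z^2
D

Apply T(x,y,z) = (-x, -y, -z) to each option, i.e. replace (x, y, z) by the transformed coordinates.
Substitute the transformed coordinates into each option and compare with the original:
(A) xy + z  ->  (-x)(-y) + (-z) = xy - z   [differs from xy + z: not invariant]
(B) x + y  ->  (-x) + (-y) = -x - y   [differs from x + y: not invariant]
(C) x + y + z  ->  (-x) + (-y) + (-z) = -x - y - z   [differs from x + y + z: not invariant]
(D) x^2 + y^2 + z^2  ->  (-x)^2 + (-y)^2 + (-z)^2 = x^2 + y^2 + z^2   [equals x^2 + y^2 + z^2: invariant]

Only option (D), x^2 + y^2 + z^2, is unchanged by the transformation.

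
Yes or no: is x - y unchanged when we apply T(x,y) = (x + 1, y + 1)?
Yes

Substitute T(x,y) = (x + 1, y + 1) into the expression and compare with the original.

Original: x - y
After applying T: (x + 1) - (y + 1) = x - y

This is identical to the original x - y, so the expression is invariant.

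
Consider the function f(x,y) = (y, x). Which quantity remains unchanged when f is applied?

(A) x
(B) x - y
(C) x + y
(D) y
C

For f(x,y) = (y, x):
After applying f: x' = y, y' = x. So x' + y' = y + x = x + y.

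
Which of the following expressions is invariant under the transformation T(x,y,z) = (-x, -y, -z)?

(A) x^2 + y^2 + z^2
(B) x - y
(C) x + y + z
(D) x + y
A

Apply T(x,y,z) = (-x, -y, -z) to each option, i.e. replace (x, y, z) by the transformed coordinates.
Substitute the transformed coordinates into each option and compare with the original:
(A) x^2 + y^2 + z^2  ->  (-x)^2 + (-y)^2 + (-z)^2 = x^2 + y^2 + z^2   [equals x^2 + y^2 + z^2: invariant]
(B) x - y  ->  (-x) - (-y) = -x + y   [differs from x - y: not invariant]
(C) x + y + z  ->  (-x) + (-y) + (-z) = -x - y - z   [differs from x + y + z: not invariant]
(D) x + y  ->  (-x) + (-y) = -x - y   [differs from x + y: not invariant]

Only option (A), x^2 + y^2 + z^2, is unchanged by the transformation.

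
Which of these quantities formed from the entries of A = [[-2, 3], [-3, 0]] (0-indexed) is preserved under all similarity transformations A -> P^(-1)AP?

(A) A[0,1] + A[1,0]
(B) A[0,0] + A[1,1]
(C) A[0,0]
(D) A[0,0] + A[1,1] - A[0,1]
B

A[0,0] + A[1,1] is the trace of A. By the cyclic property of the trace, tr(P^(-1)AP) = tr(APP^(-1)) = tr(A), so it is the same for every matrix similar to A.

The other combinations are not similarity invariants. For example, take P = [[1, 1], [1, 2]] (det P = 1), so P^(-1) = [[2, -1], [-1, 1]] and
B = P^(-1)AP = [[5, 11], [-4, -7]].
Evaluating each option on A and on B:
(A) A[0,1] + A[1,0]: 0 for A, 7 for B -> changes
(B) A[0,0] + A[1,1]: -2 for A, -2 for B -> unchanged
(C) A[0,0]: -2 for A, 5 for B -> changes
(D) A[0,0] + A[1,1] - A[0,1]: -5 for A, -13 for B -> changes

Only (B) A[0,0] + A[1,1] = -2 survives (and it does so for every P, not just this one), so it is the invariant.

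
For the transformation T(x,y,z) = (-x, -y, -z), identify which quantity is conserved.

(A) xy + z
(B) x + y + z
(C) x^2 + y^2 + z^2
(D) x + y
C

Apply T(x,y,z) = (-x, -y, -z) to each option, i.e. replace (x, y, z) by the transformed coordinates.
Substitute the transformed coordinates into each option and compare with the original:
(A) xy + z  ->  (-x)(-y) + (-z) = xy - z   [differs from xy + z: not invariant]
(B) x + y + z  ->  (-x) + (-y) + (-z) = -x - y - z   [differs from x + y + z: not invariant]
(C) x^2 + y^2 + z^2  ->  (-x)^2 + (-y)^2 + (-z)^2 = x^2 + y^2 + z^2   [equals x^2 + y^2 + z^2: invariant]
(D) x + y  ->  (-x) + (-y) = -x - y   [differs from x + y: not invariant]

Only option (C), x^2 + y^2 + z^2, is unchanged by the transformation.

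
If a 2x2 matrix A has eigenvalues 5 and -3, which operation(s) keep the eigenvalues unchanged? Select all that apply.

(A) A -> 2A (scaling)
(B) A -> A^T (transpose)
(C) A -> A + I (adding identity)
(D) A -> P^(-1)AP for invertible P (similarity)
B and D

Eigenvalues are preserved by:
1. Similarity transformations: A -> P^(-1)AP (same characteristic polynomial)
2. Transpose: A^T has the same eigenvalues as A

Eigenvalues are NOT preserved by:
- Adding identity: eigenvalues become 5+1, -3+1
- Scaling: eigenvalues become 10, -6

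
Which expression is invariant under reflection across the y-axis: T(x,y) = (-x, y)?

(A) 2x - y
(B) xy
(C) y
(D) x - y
C

The map is reflection across the y-axis: T(x,y) = (-x, y).
Substitute the transformed coordinates into each option and compare with the original:
(A) 2x - y  ->  2(-x) - (y) = -2x - y   [differs from 2x - y: not invariant]
(B) xy  ->  (-x)(y) = -xy   [differs from xy: not invariant]
(C) y  ->  (y) = y   [equals y: invariant]
(D) x - y  ->  (-x) - (y) = -x - y   [differs from x - y: not invariant]

Only option (C), y, is unchanged by the transformation.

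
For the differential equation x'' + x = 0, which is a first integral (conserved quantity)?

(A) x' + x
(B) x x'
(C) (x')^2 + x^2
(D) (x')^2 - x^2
C

A first integral I satisfies dI/dt = 0 along every solution. Differentiate each option and use the equation of motion:
(A) d/dt[x' + x] = x'' + x' = -x + x', not identically 0
(B) d/dt[x x'] = (x')^2 + x x'' = (x')^2 - x^2, not identically 0
(C) d/dt[(x')^2 + x^2] = 2x'x'' + 2x x' = 2x'(-x) + 2x x' = 0
(D) d/dt[(x')^2 - x^2] = 2x'x'' - 2x x' = -4x x', not identically 0

Only (C) has zero time-derivative. So the energy-like quantity (x')^2 + x^2 is the first integral.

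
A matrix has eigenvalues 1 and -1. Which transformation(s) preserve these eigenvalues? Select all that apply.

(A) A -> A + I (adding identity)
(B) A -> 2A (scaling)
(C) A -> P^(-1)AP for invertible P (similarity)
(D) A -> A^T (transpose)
C and D

Eigenvalues are preserved by:
1. Similarity transformations: A -> P^(-1)AP (same characteristic polynomial)
2. Transpose: A^T has the same eigenvalues as A

Eigenvalues are NOT preserved by:
- Adding identity: eigenvalues become 1+1, -1+1
- Scaling: eigenvalues become 2, -2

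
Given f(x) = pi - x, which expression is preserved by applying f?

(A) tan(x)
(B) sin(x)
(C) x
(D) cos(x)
B

For f(x) = pi - x:
sin(pi - x) = sin(x), so sine is invariant under this transformation.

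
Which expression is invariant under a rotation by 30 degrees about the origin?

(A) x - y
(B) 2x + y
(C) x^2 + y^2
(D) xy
C

A rotation by 30 degrees sends (x, y) to (sqrt(3)x/2 - y/2, x/2 + sqrt(3)y/2).
Substitute the transformed coordinates into each option and compare with the original:
(A) x - y  ->  (sqrt(3)x/2 - y/2) - (x/2 + sqrt(3)y/2) = -x/2 + sqrt(3)x/2 - sqrt(3)y/2 - y/2   [differs from x - y: not invariant]
(B) 2x + y  ->  2(sqrt(3)x/2 - y/2) + (x/2 + sqrt(3)y/2) = x/2 + sqrt(3)x - y + sqrt(3)y/2   [differs from 2x + y: not invariant]
(C) x^2 + y^2  ->  (sqrt(3)x/2 - y/2)^2 + (x/2 + sqrt(3)y/2)^2 = x^2 + y^2   [equals x^2 + y^2: invariant]
(D) xy  ->  (sqrt(3)x/2 - y/2)(x/2 + sqrt(3)y/2) = sqrt(3)x^2/4 + xy/2 - sqrt(3)y^2/4   [differs from xy: not invariant]

Only option (C), x^2 + y^2, is unchanged by the transformation.
Geometrically, x^2 + y^2 is the squared distance from the origin, which every rotation about the origin preserves.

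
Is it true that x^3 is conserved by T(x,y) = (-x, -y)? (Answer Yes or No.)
No

Substitute T(x,y) = (-x, -y) into the expression and compare with the original.

Original: x^3
After applying T: (-x)^3 = -x^3

This differs from the original x^3 (difference: -2x^3), so the expression is NOT invariant.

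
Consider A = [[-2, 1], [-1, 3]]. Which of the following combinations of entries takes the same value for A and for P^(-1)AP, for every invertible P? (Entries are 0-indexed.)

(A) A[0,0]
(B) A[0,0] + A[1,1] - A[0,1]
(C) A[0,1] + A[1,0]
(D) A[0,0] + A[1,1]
D

A[0,0] + A[1,1] is the trace of A. By the cyclic property of the trace, tr(P^(-1)AP) = tr(APP^(-1)) = tr(A), so it is the same for every matrix similar to A.

The other combinations are not similarity invariants. For example, take P = [[1, 1], [1, 2]] (det P = 1), so P^(-1) = [[2, -1], [-1, 1]] and
B = P^(-1)AP = [[-4, -5], [3, 5]].
Evaluating each option on A and on B:
(A) A[0,0]: -2 for A, -4 for B -> changes
(B) A[0,0] + A[1,1] - A[0,1]: 0 for A, 6 for B -> changes
(C) A[0,1] + A[1,0]: 0 for A, -2 for B -> changes
(D) A[0,0] + A[1,1]: 1 for A, 1 for B -> unchanged

Only (D) A[0,0] + A[1,1] = 1 survives (and it does so for every P, not just this one), so it is the invariant.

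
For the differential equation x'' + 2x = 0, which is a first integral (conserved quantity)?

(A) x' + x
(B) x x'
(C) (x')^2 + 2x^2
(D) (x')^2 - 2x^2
C

A first integral I satisfies dI/dt = 0 along every solution. Differentiate each option and use the equation of motion:
(A) d/dt[x' + x] = x'' + x' = -2x + x', not identically 0
(B) d/dt[x x'] = (x')^2 + x x'' = (x')^2 - 2x^2, not identically 0
(C) d/dt[(x')^2 + 2x^2] = 2x'x'' + 4x x' = 2x'(-2x) + 4x x' = 0
(D) d/dt[(x')^2 - 2x^2] = 2x'x'' - 4x x' = -8x x', not identically 0

Only (C) has zero time-derivative. So the energy-like quantity (x')^2 + 2x^2 is the first integral.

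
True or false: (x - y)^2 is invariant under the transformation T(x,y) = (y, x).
True

Substitute T(x,y) = (y, x) into the expression and compare with the original.

Original: (x - y)^2
After applying T: ((y) - (x))^2 = x^2 - 2xy + y^2

This is identical to the original (x - y)^2, so the expression is invariant.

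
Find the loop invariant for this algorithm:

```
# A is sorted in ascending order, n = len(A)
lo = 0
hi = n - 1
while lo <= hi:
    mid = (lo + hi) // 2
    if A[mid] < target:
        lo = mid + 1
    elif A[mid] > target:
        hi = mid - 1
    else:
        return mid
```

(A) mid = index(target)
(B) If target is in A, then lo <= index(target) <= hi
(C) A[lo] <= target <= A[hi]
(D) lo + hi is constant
B

A loop invariant must hold before the first iteration and be re-established by every execution of the body.

(B) If target is in A, then lo <= index(target) <= hi: Before the loop [lo, hi] = [0, n-1] covers every index. When A[mid] < target, sortedness puts target strictly to the right of mid, so setting lo = mid + 1 keeps index(target) in [lo, hi]; symmetrically for hi = mid - 1. Hence 'if target is in A then lo <= index(target) <= hi' holds after every iteration, and when lo > hi it proves target is absent.

The other options fail:
(A) mid = index(target): mid is just the current probe; it equals index(target) only on the iteration that returns.
(C) A[lo] <= target <= A[hi]: fails when target is not in A (e.g. target < A[0] already violates it before the loop), so it is not maintained in general.
(D) lo + hi is constant: each iteration moves exactly one of lo, hi, so lo + hi changes (e.g. 0 + (n-1) becomes (mid+1) + (n-1)).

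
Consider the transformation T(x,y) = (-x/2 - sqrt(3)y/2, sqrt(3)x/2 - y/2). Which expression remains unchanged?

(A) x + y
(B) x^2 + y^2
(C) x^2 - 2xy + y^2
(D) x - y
B

An expression E(x,y) is invariant under T if E(T(x,y)) = E(x,y). Here T(x,y) = (-x/2 - sqrt(3)y/2, sqrt(3)x/2 - y/2).
Substitute the transformed coordinates into each option and compare with the original:
(A) x + y  ->  (-x/2 - sqrt(3)y/2) + (sqrt(3)x/2 - y/2) = -x/2 + sqrt(3)x/2 - sqrt(3)y/2 - y/2   [differs from x + y: not invariant]
(B) x^2 + y^2  ->  (-x/2 - sqrt(3)y/2)^2 + (sqrt(3)x/2 - y/2)^2 = x^2 + y^2   [equals x^2 + y^2: invariant]
(C) x^2 - 2xy + y^2  ->  (-x/2 - sqrt(3)y/2)^2 - 2(-x/2 - sqrt(3)y/2)(sqrt(3)x/2 - y/2) + (sqrt(3)x/2 - y/2)^2 = sqrt(3)x^2/2 + x^2 + xy - sqrt(3)y^2/2 + y^2   [differs from x^2 - 2xy + y^2: not invariant]
(D) x - y  ->  (-x/2 - sqrt(3)y/2) - (sqrt(3)x/2 - y/2) = -sqrt(3)x/2 - x/2 - sqrt(3)y/2 + y/2   [differs from x - y: not invariant]

Only option (B), x^2 + y^2, is unchanged by the transformation.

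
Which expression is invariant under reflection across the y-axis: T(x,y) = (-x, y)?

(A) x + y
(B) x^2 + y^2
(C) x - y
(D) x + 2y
B

The map is reflection across the y-axis: T(x,y) = (-x, y).
Substitute the transformed coordinates into each option and compare with the original:
(A) x + y  ->  (-x) + (y) = -x + y   [differs from x + y: not invariant]
(B) x^2 + y^2  ->  (-x)^2 + (y)^2 = x^2 + y^2   [equals x^2 + y^2: invariant]
(C) x - y  ->  (-x) - (y) = -x - y   [differs from x - y: not invariant]
(D) x + 2y  ->  (-x) + 2(y) = -x + 2y   [differs from x + 2y: not invariant]

Only option (B), x^2 + y^2, is unchanged by the transformation.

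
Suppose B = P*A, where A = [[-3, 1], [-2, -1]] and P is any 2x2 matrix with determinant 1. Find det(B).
5

By the multiplicative property of determinants, det(B) = det(P*A) = det(P) * det(A) = det(A),
so the determinant is invariant under multiplication by any determinant-1 matrix; we just need det(A).

det(A) = (-3)(-1) - (1)(-2) = 3 - (-2) = 5

Therefore det(B) = 1 * 5 = 5.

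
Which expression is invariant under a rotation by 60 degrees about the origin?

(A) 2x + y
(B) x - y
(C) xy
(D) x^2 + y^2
D

A rotation by 60 degrees sends (x, y) to (x/2 - sqrt(3)y/2, sqrt(3)x/2 + y/2).
Substitute the transformed coordinates into each option and compare with the original:
(A) 2x + y  ->  2(x/2 - sqrt(3)y/2) + (sqrt(3)x/2 + y/2) = sqrt(3)x/2 + x - sqrt(3)y + y/2   [differs from 2x + y: not invariant]
(B) x - y  ->  (x/2 - sqrt(3)y/2) - (sqrt(3)x/2 + y/2) = -sqrt(3)x/2 + x/2 - sqrt(3)y/2 - y/2   [differs from x - y: not invariant]
(C) xy  ->  (x/2 - sqrt(3)y/2)(sqrt(3)x/2 + y/2) = sqrt(3)x^2/4 - xy/2 - sqrt(3)y^2/4   [differs from xy: not invariant]
(D) x^2 + y^2  ->  (x/2 - sqrt(3)y/2)^2 + (sqrt(3)x/2 + y/2)^2 = x^2 + y^2   [equals x^2 + y^2: invariant]

Only option (D), x^2 + y^2, is unchanged by the transformation.
Geometrically, x^2 + y^2 is the squared distance from the origin, which every rotation about the origin preserves.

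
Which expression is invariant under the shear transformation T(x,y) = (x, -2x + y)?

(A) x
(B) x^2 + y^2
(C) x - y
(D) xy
A

Under the shear T(x,y) = (x, -2x + y):
Substitute the transformed coordinates into each option and compare with the original:
(A) x  ->  (x) = x   [equals x: invariant]
(B) x^2 + y^2  ->  (x)^2 + (-2x + y)^2 = 5x^2 - 4xy + y^2   [differs from x^2 + y^2: not invariant]
(C) x - y  ->  (x) - (-2x + y) = 3x - y   [differs from x - y: not invariant]
(D) xy  ->  (x)(-2x + y) = -2x^2 + xy   [differs from xy: not invariant]

Only option (A), x, is unchanged by the transformation.
A vertical shear moves points parallel to the y-axis, so the x-coordinate (and any function of x alone) is unchanged.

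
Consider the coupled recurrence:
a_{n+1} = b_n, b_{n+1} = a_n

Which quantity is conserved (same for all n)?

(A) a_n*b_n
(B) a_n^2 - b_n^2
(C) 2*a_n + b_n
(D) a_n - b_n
A

Replace a_n by a_{n+1} = b_n and b_n by b_{n+1} = a_n in each option and simplify:
(A) a_n*b_n  ->  (b_n)*(a_n) = a_n*b_n   [conserved]
(B) a_n^2 - b_n^2  ->  (b_n)^2 - (a_n)^2 = -a_n^2 + b_n^2   [not conserved]
(C) 2*a_n + b_n  ->  2*(b_n) + (a_n) = a_n + 2*b_n   [not conserved]
(D) a_n - b_n  ->  (b_n) - (a_n) = -a_n + b_n   [not conserved]

Only (A) a_n*b_n returns to itself after one step, so it is the conserved quantity.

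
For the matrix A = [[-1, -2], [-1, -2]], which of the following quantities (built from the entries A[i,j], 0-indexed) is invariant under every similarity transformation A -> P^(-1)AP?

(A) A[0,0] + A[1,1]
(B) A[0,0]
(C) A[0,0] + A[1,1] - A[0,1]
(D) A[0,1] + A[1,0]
A

A[0,0] + A[1,1] is the trace of A. By the cyclic property of the trace, tr(P^(-1)AP) = tr(APP^(-1)) = tr(A), so it is the same for every matrix similar to A.

The other combinations are not similarity invariants. For example, take P = [[2, 1], [1, 1]] (det P = 1), so P^(-1) = [[1, -1], [-1, 2]] and
B = P^(-1)AP = [[0, 0], [-4, -3]].
Evaluating each option on A and on B:
(A) A[0,0] + A[1,1]: -3 for A, -3 for B -> unchanged
(B) A[0,0]: -1 for A, 0 for B -> changes
(C) A[0,0] + A[1,1] - A[0,1]: -1 for A, -3 for B -> changes
(D) A[0,1] + A[1,0]: -3 for A, -4 for B -> changes

Only (A) A[0,0] + A[1,1] = -3 survives (and it does so for every P, not just this one), so it is the invariant.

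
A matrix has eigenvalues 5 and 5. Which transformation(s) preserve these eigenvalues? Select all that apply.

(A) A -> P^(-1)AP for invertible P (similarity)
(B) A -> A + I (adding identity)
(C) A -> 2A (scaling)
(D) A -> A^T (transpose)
A and D

Eigenvalues are preserved by:
1. Similarity transformations: A -> P^(-1)AP (same characteristic polynomial)
2. Transpose: A^T has the same eigenvalues as A

Eigenvalues are NOT preserved by:
- Adding identity: eigenvalues become 5+1, 5+1
- Scaling: eigenvalues become 10, 10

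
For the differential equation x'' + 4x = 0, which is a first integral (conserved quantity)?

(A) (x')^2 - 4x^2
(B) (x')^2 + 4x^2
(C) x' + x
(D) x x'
B

A first integral I satisfies dI/dt = 0 along every solution. Differentiate each option and use the equation of motion:
(A) d/dt[(x')^2 - 4x^2] = 2x'x'' - 8x x' = -16x x', not identically 0
(B) d/dt[(x')^2 + 4x^2] = 2x'x'' + 8x x' = 2x'(-4x) + 8x x' = 0
(C) d/dt[x' + x] = x'' + x' = -4x + x', not identically 0
(D) d/dt[x x'] = (x')^2 + x x'' = (x')^2 - 4x^2, not identically 0

Only (B) has zero time-derivative. So the energy-like quantity (x')^2 + 4x^2 is the first integral.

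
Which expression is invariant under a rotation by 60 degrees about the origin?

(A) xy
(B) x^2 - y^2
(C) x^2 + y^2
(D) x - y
C

A rotation by 60 degrees sends (x, y) to (x/2 - sqrt(3)y/2, sqrt(3)x/2 + y/2).
Substitute the transformed coordinates into each option and compare with the original:
(A) xy  ->  (x/2 - sqrt(3)y/2)(sqrt(3)x/2 + y/2) = sqrt(3)x^2/4 - xy/2 - sqrt(3)y^2/4   [differs from xy: not invariant]
(B) x^2 - y^2  ->  (x/2 - sqrt(3)y/2)^2 - (sqrt(3)x/2 + y/2)^2 = -x^2/2 - sqrt(3)xy + y^2/2   [differs from x^2 - y^2: not invariant]
(C) x^2 + y^2  ->  (x/2 - sqrt(3)y/2)^2 + (sqrt(3)x/2 + y/2)^2 = x^2 + y^2   [equals x^2 + y^2: invariant]
(D) x - y  ->  (x/2 - sqrt(3)y/2) - (sqrt(3)x/2 + y/2) = -sqrt(3)x/2 + x/2 - sqrt(3)y/2 - y/2   [differs from x - y: not invariant]

Only option (C), x^2 + y^2, is unchanged by the transformation.
Geometrically, x^2 + y^2 is the squared distance from the origin, which every rotation about the origin preserves.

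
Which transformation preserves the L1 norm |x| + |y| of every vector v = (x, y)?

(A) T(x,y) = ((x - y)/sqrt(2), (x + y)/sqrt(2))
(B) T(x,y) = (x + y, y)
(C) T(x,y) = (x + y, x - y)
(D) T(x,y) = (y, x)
D

A transformation preserves a norm if ||T(v)|| = ||v|| for every v; a single vector where the norm changes rules an option out.

(A) T(x,y) = ((x - y)/sqrt(2), (x + y)/sqrt(2)): v = (1, 0) has norm |1| + |0| = 1, but T(v) = (sqrt(2)/2, sqrt(2)/2) has norm sqrt(2) -- not preserved.
(B) T(x,y) = (x + y, y): v = (0, 1) has norm |0| + |1| = 1, but T(v) = (1, 1) has norm 2 -- not preserved.
(C) T(x,y) = (x + y, x - y): v = (1, 0) has norm |1| + |0| = 1, but T(v) = (1, 1) has norm 2 -- not preserved.
(D) T(x,y) = (y, x): preserves the norm -- it only permutes the coordinates and/or flips signs, which leaves |x| + |y| unchanged.

Therefore the answer is (D).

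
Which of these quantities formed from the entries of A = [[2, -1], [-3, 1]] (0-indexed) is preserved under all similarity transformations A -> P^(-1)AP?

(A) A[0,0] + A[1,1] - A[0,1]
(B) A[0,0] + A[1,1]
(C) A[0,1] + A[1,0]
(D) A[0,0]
B

A[0,0] + A[1,1] is the trace of A. By the cyclic property of the trace, tr(P^(-1)AP) = tr(APP^(-1)) = tr(A), so it is the same for every matrix similar to A.

The other combinations are not similarity invariants. For example, take P = [[1, 1], [1, 2]] (det P = 1), so P^(-1) = [[2, -1], [-1, 1]] and
B = P^(-1)AP = [[4, 1], [-3, -1]].
Evaluating each option on A and on B:
(A) A[0,0] + A[1,1] - A[0,1]: 4 for A, 2 for B -> changes
(B) A[0,0] + A[1,1]: 3 for A, 3 for B -> unchanged
(C) A[0,1] + A[1,0]: -4 for A, -2 for B -> changes
(D) A[0,0]: 2 for A, 4 for B -> changes

Only (B) A[0,0] + A[1,1] = 3 survives (and it does so for every P, not just this one), so it is the invariant.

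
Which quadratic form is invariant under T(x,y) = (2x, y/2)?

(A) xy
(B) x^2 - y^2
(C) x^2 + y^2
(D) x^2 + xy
A

T multiplies x by 2 and divides y by 2.
Substitute the transformed coordinates into each option and compare with the original:
(A) xy  ->  (2x)(y/2) = xy   [equals xy: invariant]
(B) x^2 - y^2  ->  (2x)^2 - (y/2)^2 = 4x^2 - y^2/4   [differs from x^2 - y^2: not invariant]
(C) x^2 + y^2  ->  (2x)^2 + (y/2)^2 = 4x^2 + y^2/4   [differs from x^2 + y^2: not invariant]
(D) x^2 + xy  ->  (2x)^2 + (2x)(y/2) = 4x^2 + xy   [differs from x^2 + xy: not invariant]

Only option (A), xy, is unchanged by the transformation.
The factors 2 and 1/2 cancel only in the pure product xy.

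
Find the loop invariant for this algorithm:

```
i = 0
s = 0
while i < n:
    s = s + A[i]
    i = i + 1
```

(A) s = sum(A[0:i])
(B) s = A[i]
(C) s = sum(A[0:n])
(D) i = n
A

A loop invariant must hold before the first iteration and be re-established by every execution of the body.

(A) s = sum(A[0:i]): Initially i = 0 and s = 0 = sum of the empty slice A[0:0]. If s = sum(A[0:i]) holds at the top of an iteration, the body sets s to sum(A[0:i]) + A[i] = sum(A[0:i+1]) and then i to i+1, so s = sum(A[0:i]) holds again. At exit i = n, giving s = sum(A[0:n]).

The other options fail:
(B) s = A[i]: after the first iteration s = A[0] but i = 1, so s = A[i] compares s with the wrong element (and fails in general).
(C) s = sum(A[0:n]): false before the loop (s = 0, not the full sum) -- it only becomes true at exit.
(D) i = n: false initially (i = 0); it is the exit condition, not an invariant.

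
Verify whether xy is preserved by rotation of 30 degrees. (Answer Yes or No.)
No

Applying rotation by 30 degrees: x' = x*cos(30 degrees) - y*sin(30 degrees) = sqrt(3)x/2 - y/2, y' = x*sin(30 degrees) + y*cos(30 degrees) = x/2 + sqrt(3)y/2

Substituting into xy:
(sqrt(3)x/2 - y/2)(x/2 + sqrt(3)y/2)
= sqrt(3)x^2/4 + xy/2 - sqrt(3)y^2/4

This differs from the original expression xy, so it is NOT invariant.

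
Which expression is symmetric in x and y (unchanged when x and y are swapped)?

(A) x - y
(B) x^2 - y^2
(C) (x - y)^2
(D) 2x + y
C

A symmetric expression is unchanged when the variables are permuted; here the transformation to test is the swap (x, y) -> (y, x).
Substitute the transformed coordinates into each option and compare with the original:
(A) x - y  ->  (y) - (x) = -x + y   [differs from x - y: not invariant]
(B) x^2 - y^2  ->  (y)^2 - (x)^2 = -x^2 + y^2   [differs from x^2 - y^2: not invariant]
(C) (x - y)^2  ->  ((y) - (x))^2 = x^2 - 2xy + y^2   [equals (x - y)^2: invariant]
(D) 2x + y  ->  2(y) + (x) = x + 2y   [differs from 2x + y: not invariant]

Only option (C), (x - y)^2, is unchanged by the transformation.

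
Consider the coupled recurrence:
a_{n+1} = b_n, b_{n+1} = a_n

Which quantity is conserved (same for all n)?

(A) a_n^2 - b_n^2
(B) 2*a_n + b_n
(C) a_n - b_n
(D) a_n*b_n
D

Replace a_n by a_{n+1} = b_n and b_n by b_{n+1} = a_n in each option and simplify:
(A) a_n^2 - b_n^2  ->  (b_n)^2 - (a_n)^2 = -a_n^2 + b_n^2   [not conserved]
(B) 2*a_n + b_n  ->  2*(b_n) + (a_n) = a_n + 2*b_n   [not conserved]
(C) a_n - b_n  ->  (b_n) - (a_n) = -a_n + b_n   [not conserved]
(D) a_n*b_n  ->  (b_n)*(a_n) = a_n*b_n   [conserved]

Only (D) a_n*b_n returns to itself after one step, so it is the conserved quantity.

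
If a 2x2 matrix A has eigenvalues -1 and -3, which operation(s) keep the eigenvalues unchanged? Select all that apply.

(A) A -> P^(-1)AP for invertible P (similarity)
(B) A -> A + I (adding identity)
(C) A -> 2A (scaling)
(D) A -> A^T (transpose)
A and D

Eigenvalues are preserved by:
1. Similarity transformations: A -> P^(-1)AP (same characteristic polynomial)
2. Transpose: A^T has the same eigenvalues as A

Eigenvalues are NOT preserved by:
- Adding identity: eigenvalues become -1+1, -3+1
- Scaling: eigenvalues become -2, -6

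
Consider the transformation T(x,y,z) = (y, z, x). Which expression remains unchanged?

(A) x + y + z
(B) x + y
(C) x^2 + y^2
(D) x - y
A

Apply T(x,y,z) = (y, z, x) to each option, i.e. replace (x, y, z) by the transformed coordinates.
Substitute the transformed coordinates into each option and compare with the original:
(A) x + y + z  ->  (y) + (z) + (x) = x + y + z   [equals x + y + z: invariant]
(B) x + y  ->  (y) + (z) = y + z   [differs from x + y: not invariant]
(C) x^2 + y^2  ->  (y)^2 + (z)^2 = y^2 + z^2   [differs from x^2 + y^2: not invariant]
(D) x - y  ->  (y) - (z) = y - z   [differs from x - y: not invariant]

Only option (A), x + y + z, is unchanged by the transformation.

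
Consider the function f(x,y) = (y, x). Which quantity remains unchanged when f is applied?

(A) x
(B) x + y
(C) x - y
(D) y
B

For f(x,y) = (y, x):
After applying f: x' = y, y' = x. So x' + y' = y + x = x + y.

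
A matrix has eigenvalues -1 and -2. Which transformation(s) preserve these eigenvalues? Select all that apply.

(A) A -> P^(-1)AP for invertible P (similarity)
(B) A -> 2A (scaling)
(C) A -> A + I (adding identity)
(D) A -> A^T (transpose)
A and D

Eigenvalues are preserved by:
1. Similarity transformations: A -> P^(-1)AP (same characteristic polynomial)
2. Transpose: A^T has the same eigenvalues as A

Eigenvalues are NOT preserved by:
- Adding identity: eigenvalues become -1+1, -2+1
- Scaling: eigenvalues become -2, -4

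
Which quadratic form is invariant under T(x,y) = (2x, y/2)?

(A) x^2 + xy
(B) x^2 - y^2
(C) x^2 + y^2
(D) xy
D

T multiplies x by 2 and divides y by 2.
Substitute the transformed coordinates into each option and compare with the original:
(A) x^2 + xy  ->  (2x)^2 + (2x)(y/2) = 4x^2 + xy   [differs from x^2 + xy: not invariant]
(B) x^2 - y^2  ->  (2x)^2 - (y/2)^2 = 4x^2 - y^2/4   [differs from x^2 - y^2: not invariant]
(C) x^2 + y^2  ->  (2x)^2 + (y/2)^2 = 4x^2 + y^2/4   [differs from x^2 + y^2: not invariant]
(D) xy  ->  (2x)(y/2) = xy   [equals xy: invariant]

Only option (D), xy, is unchanged by the transformation.
The factors 2 and 1/2 cancel only in the pure product xy.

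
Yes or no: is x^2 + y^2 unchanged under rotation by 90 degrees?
Yes

Applying rotation by 90 degrees: x' = x*cos(90 degrees) - y*sin(90 degrees) = -y, y' = x*sin(90 degrees) + y*cos(90 degrees) = x

Substituting into x^2 + y^2:
(-y)^2 + (x)^2
= x^2 + y^2

This equals the original expression x^2 + y^2, so it IS invariant.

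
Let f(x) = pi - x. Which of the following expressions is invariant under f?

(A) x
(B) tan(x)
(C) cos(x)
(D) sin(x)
D

For f(x) = pi - x:
sin(pi - x) = sin(x), so sine is invariant under this transformation.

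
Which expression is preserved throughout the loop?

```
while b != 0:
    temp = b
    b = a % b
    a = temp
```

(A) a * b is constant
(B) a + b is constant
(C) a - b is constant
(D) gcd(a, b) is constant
D

A loop invariant must hold before the first iteration and be re-established by every execution of the body.

(D) gcd(a, b) is constant: One iteration replaces (a, b) by (b, a mod b). Since a mod b = a - q*b for an integer q, any common divisor of a and b divides b and a mod b, and conversely; hence gcd(b, a mod b) = gcd(a, b). For instance (40, 11) -> (11, 7) keeps gcd = 1. At exit b = 0 and a = gcd of the original inputs.

The other options fail:
(A) a * b is constant: e.g. (a, b) = (40, 11) -> (11, 7): the product goes from 440 to 77.
(B) a + b is constant: e.g. (a, b) = (40, 11) -> (11, 7): the sum goes from 51 to 18.
(C) a - b is constant: e.g. (a, b) = (40, 11) -> (11, 7): the difference goes from 29 to 4.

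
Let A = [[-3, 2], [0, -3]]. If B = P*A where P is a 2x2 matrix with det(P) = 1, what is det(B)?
9

By the multiplicative property of determinants, det(B) = det(P*A) = det(P) * det(A) = det(A),
so the determinant is invariant under multiplication by any determinant-1 matrix; we just need det(A).

det(A) = (-3)(-3) - (2)(0) = 9 - 0 = 9

Therefore det(B) = 1 * 9 = 9.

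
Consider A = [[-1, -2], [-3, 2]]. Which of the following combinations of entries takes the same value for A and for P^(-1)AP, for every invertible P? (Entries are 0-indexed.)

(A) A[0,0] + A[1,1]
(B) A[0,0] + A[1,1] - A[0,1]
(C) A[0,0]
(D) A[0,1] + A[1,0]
A

A[0,0] + A[1,1] is the trace of A. By the cyclic property of the trace, tr(P^(-1)AP) = tr(APP^(-1)) = tr(A), so it is the same for every matrix similar to A.

The other combinations are not similarity invariants. For example, take P = [[1, 2], [0, 1]] (det P = 1), so P^(-1) = [[1, -2], [0, 1]] and
B = P^(-1)AP = [[5, 4], [-3, -4]].
Evaluating each option on A and on B:
(A) A[0,0] + A[1,1]: 1 for A, 1 for B -> unchanged
(B) A[0,0] + A[1,1] - A[0,1]: 3 for A, -3 for B -> changes
(C) A[0,0]: -1 for A, 5 for B -> changes
(D) A[0,1] + A[1,0]: -5 for A, 1 for B -> changes

Only (A) A[0,0] + A[1,1] = 1 survives (and it does so for every P, not just this one), so it is the invariant.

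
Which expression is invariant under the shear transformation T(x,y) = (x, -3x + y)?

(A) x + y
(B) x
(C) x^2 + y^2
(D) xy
B

Under the shear T(x,y) = (x, -3x + y):
Substitute the transformed coordinates into each option and compare with the original:
(A) x + y  ->  (x) + (-3x + y) = -2x + y   [differs from x + y: not invariant]
(B) x  ->  (x) = x   [equals x: invariant]
(C) x^2 + y^2  ->  (x)^2 + (-3x + y)^2 = 10x^2 - 6xy + y^2   [differs from x^2 + y^2: not invariant]
(D) xy  ->  (x)(-3x + y) = -3x^2 + xy   [differs from xy: not invariant]

Only option (B), x, is unchanged by the transformation.
A vertical shear moves points parallel to the y-axis, so the x-coordinate (and any function of x alone) is unchanged.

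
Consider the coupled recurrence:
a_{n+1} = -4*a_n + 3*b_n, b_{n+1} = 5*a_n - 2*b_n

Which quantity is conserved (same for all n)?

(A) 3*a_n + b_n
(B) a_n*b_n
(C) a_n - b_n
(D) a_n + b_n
D

Replace a_n by a_{n+1} = -4*a_n + 3*b_n and b_n by b_{n+1} = 5*a_n - 2*b_n in each option and simplify:
(A) 3*a_n + b_n  ->  3*(-4*a_n + 3*b_n) + (5*a_n - 2*b_n) = -7*a_n + 7*b_n   [not conserved]
(B) a_n*b_n  ->  (-4*a_n + 3*b_n)*(5*a_n - 2*b_n) = -20*a_n^2 + 23*a_n*b_n - 6*b_n^2   [not conserved]
(C) a_n - b_n  ->  (-4*a_n + 3*b_n) - (5*a_n - 2*b_n) = -9*a_n + 5*b_n   [not conserved]
(D) a_n + b_n  ->  (-4*a_n + 3*b_n) + (5*a_n - 2*b_n) = a_n + b_n   [conserved]

Only (D) a_n + b_n returns to itself after one step, so it is the conserved quantity.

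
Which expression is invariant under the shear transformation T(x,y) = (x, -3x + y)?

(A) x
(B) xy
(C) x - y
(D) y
A

Under the shear T(x,y) = (x, -3x + y):
Substitute the transformed coordinates into each option and compare with the original:
(A) x  ->  (x) = x   [equals x: invariant]
(B) xy  ->  (x)(-3x + y) = -3x^2 + xy   [differs from xy: not invariant]
(C) x - y  ->  (x) - (-3x + y) = 4x - y   [differs from x - y: not invariant]
(D) y  ->  (-3x + y) = -3x + y   [differs from y: not invariant]

Only option (A), x, is unchanged by the transformation.
A vertical shear moves points parallel to the y-axis, so the x-coordinate (and any function of x alone) is unchanged.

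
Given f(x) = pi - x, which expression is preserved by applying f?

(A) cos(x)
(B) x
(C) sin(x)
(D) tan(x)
C

For f(x) = pi - x:
sin(pi - x) = sin(x), so sine is invariant under this transformation.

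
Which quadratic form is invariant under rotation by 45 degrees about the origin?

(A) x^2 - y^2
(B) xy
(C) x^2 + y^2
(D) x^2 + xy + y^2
C

Rotation by 45 degrees sends (x, y) to (sqrt(2)x/2 - sqrt(2)y/2, sqrt(2)x/2 + sqrt(2)y/2).
Substitute the transformed coordinates into each option and compare with the original:
(A) x^2 - y^2  ->  (sqrt(2)x/2 - sqrt(2)y/2)^2 - (sqrt(2)x/2 + sqrt(2)y/2)^2 = -2xy   [differs from x^2 - y^2: not invariant]
(B) xy  ->  (sqrt(2)x/2 - sqrt(2)y/2)(sqrt(2)x/2 + sqrt(2)y/2) = x^2/2 - y^2/2   [differs from xy: not invariant]
(C) x^2 + y^2  ->  (sqrt(2)x/2 - sqrt(2)y/2)^2 + (sqrt(2)x/2 + sqrt(2)y/2)^2 = x^2 + y^2   [equals x^2 + y^2: invariant]
(D) x^2 + xy + y^2  ->  (sqrt(2)x/2 - sqrt(2)y/2)^2 + (sqrt(2)x/2 - sqrt(2)y/2)(sqrt(2)x/2 + sqrt(2)y/2) + (sqrt(2)x/2 + sqrt(2)y/2)^2 = 3x^2/2 + y^2/2   [differs from x^2 + xy + y^2: not invariant]

Only option (C), x^2 + y^2, is unchanged by the transformation.
x^2 + y^2 is the squared distance from the origin, which rotations preserve.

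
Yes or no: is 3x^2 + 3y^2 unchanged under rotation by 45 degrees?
Yes

Applying rotation by 45 degrees: x' = x*cos(45 degrees) - y*sin(45 degrees) = sqrt(2)x/2 - sqrt(2)y/2, y' = x*sin(45 degrees) + y*cos(45 degrees) = sqrt(2)x/2 + sqrt(2)y/2

Substituting into 3x^2 + 3y^2:
3(sqrt(2)x/2 - sqrt(2)y/2)^2 + 3(sqrt(2)x/2 + sqrt(2)y/2)^2
= 3x^2 + 3y^2

This equals the original expression 3x^2 + 3y^2, so it IS invariant.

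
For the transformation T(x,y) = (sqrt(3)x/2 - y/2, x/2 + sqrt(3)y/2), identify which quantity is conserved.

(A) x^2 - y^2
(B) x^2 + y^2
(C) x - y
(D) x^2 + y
B

An expression E(x,y) is invariant under T if E(T(x,y)) = E(x,y). Here T(x,y) = (sqrt(3)x/2 - y/2, x/2 + sqrt(3)y/2).
Substitute the transformed coordinates into each option and compare with the original:
(A) x^2 - y^2  ->  (sqrt(3)x/2 - y/2)^2 - (x/2 + sqrt(3)y/2)^2 = x^2/2 - sqrt(3)xy - y^2/2   [differs from x^2 - y^2: not invariant]
(B) x^2 + y^2  ->  (sqrt(3)x/2 - y/2)^2 + (x/2 + sqrt(3)y/2)^2 = x^2 + y^2   [equals x^2 + y^2: invariant]
(C) x - y  ->  (sqrt(3)x/2 - y/2) - (x/2 + sqrt(3)y/2) = -x/2 + sqrt(3)x/2 - sqrt(3)y/2 - y/2   [differs from x - y: not invariant]
(D) x^2 + y  ->  (sqrt(3)x/2 - y/2)^2 + (x/2 + sqrt(3)y/2) = 3x^2/4 - sqrt(3)xy/2 + x/2 + y^2/4 + sqrt(3)y/2   [differs from x^2 + y: not invariant]

Only option (B), x^2 + y^2, is unchanged by the transformation.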